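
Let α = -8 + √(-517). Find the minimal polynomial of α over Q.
m_α(x) = x^2 + 16x + 581

From α + 8 = √(-517), squaring gives (α + 8)^2 = -517, i.e. α^2 + 16α + 64 = -517, so α^2 + 16α + 581 = 0. The discriminant of x^2 + 16x + 581 is (16)^2 - 4·(581) = 256 - 2324 = -2068, and 4·(-517) is not a perfect square in Q since -517 is squarefree and ≠ 1. Hence x^2 + 16x + 581 is irreducible over Q and is the minimal polynomial of α.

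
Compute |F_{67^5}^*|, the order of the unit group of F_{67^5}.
|F_{67^5}^*| = 1350125106

F_{67^5} has 67^5 = 1350125107 elements; its multiplicative group consists of all nonzero elements, so |F_{67^5}^*| = 1350125107 - 1 = 1350125106. (It is cyclic since any finite subgroup of the multiplicative group of a field is cyclic.)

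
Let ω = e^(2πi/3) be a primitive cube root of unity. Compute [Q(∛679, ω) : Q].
[Q(∛679, ω) : Q] = 6

[Q(∛679):Q] = 3 (min poly x^3 - 679, irreducible since 679 is not a perfect cube). [Q(ω):Q] = 2 (min poly x^2 + x + 1). Since Q(∛679) ⊂ R and ω ∉ R, we have ω ∉ Q(∛679), so x^2 + x + 1 remains irreducible over Q(∛679) and [Q(∛679, ω) : Q(∛679)] = 2. By the tower law, [Q(∛679, ω) : Q] = 3 · 2 = 6. (In fact Q(∛679, ω) is the splitting field of x^3 - 679 over Q.)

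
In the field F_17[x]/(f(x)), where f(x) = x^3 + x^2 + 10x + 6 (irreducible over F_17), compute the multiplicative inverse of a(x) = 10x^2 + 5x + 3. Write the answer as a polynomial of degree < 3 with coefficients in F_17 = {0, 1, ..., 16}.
a(x)^(-1) ≡ 10x^2 + 3x (mod f(x))

Since f is irreducible over F_17, F_17[x]/(f) is a field and a(x) ≠ 0 has an inverse. Apply the extended Euclidean algorithm to f(x) and a(x) in F_17[x]: f(x) = (12x + 6)·a(x) + (12x + 5);  a(x) = (15x + 14)·(12x + 5) + (1). The last nonzero remainder is the constant 1 = gcd(f, a) in F_17. Back-substituting through the division chain expresses 1 = s(x)·a(x) + t(x)·f(x) with s(x) ≡ 10x^2 + 3x (mod f), so a(x)^(-1) ≡ s(x) = 10x^2 + 3x (mod f). Check: (10x^2 + 5x + 3)·(10x^2 + 3x) = 15x^4 + 12x^3 + 11x^2 + 9x ≡ 1 (mod x^3 + x^2 + 10x + 6).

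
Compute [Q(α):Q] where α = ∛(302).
[Q(α):Q] = 3

The minimal polynomial of α is x^3 - 302, irreducible over Q since 302 is not a perfect cube (so x^3 - 302 has no rational root). Hence [Q(α):Q] = deg(m_α) = 3.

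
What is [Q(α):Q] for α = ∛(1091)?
[Q(α):Q] = 3

The minimal polynomial of α is x^3 - 1091, irreducible over Q since 1091 is not a perfect cube (so x^3 - 1091 has no rational root). Hence [Q(α):Q] = deg(m_α) = 3.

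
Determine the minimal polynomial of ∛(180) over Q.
m_α(x) = x^3 - 180

α satisfies α^3 = 180, so x^3 - 180 annihilates α. By the rational root test, a rational root p/q (in lowest terms) of x^3 - 180 would satisfy p^3 = 180 q^3, forcing q = 1 and p^3 = 180; but 180 is not a perfect cube, contradiction. A monic cubic over Q with no rational root is irreducible (any nontrivial factorization would include a linear factor). Hence x^3 - 180 is the minimal polynomial of α, and in particular [Q(α):Q] = 3.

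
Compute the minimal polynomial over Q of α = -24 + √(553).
m_α(x) = x^2 + 48x + 23

From α + 24 = √(553), squaring gives (α + 24)^2 = 553, i.e. α^2 + 48α + 576 = 553, so α^2 + 48α + 23 = 0. The discriminant of x^2 + 48x + 23 is (48)^2 - 4·(23) = 2304 - 92 = 2212, and 4·(553) is not a perfect square in Q since 553 is squarefree and ≠ 1. Hence x^2 + 48x + 23 is irreducible over Q and is the minimal polynomial of α.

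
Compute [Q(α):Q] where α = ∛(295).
[Q(α):Q] = 3

The minimal polynomial of α is x^3 - 295, irreducible over Q since 295 is not a perfect cube (so x^3 - 295 has no rational root). Hence [Q(α):Q] = deg(m_α) = 3.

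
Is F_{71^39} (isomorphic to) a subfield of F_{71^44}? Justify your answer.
No: F_{71^39} is not a subfield of F_{71^44}

F_{p^m} embeds in F_{p^n} iff m | n. Here 39 ∤ 44 (since 44 = 1·39 + 5 with remainder 5 ≠ 0), so F_{71^39} is not a subfield of F_{71^44}. Equivalently: if it were, the tower law would give 39 = [F_{71^39}:F_71] dividing [F_{71^44}:F_71] = 44, contradiction.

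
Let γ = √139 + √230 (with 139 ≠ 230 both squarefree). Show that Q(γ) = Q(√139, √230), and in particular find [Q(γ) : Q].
[Q(γ) : Q] = 4 (equivalently, Q(γ) = Q(√139, √230))

Obviously Q(γ) ⊆ Q(√139, √230), and [Q(√139, √230):Q] = 4 (since 139, 230 are distinct squarefree integers > 1 with 31970 not a perfect square). To show equality we compute the minimal polynomial of γ. From γ = √139 + √230: γ^2 = 139 + 2√(31970) + 230 = 369 + 2√(31970), so γ^2 - 369 = 2√(31970); squaring, (γ^2 - 369)^2 = 4·31970, i.e. γ^4 - 738γ^2 + 136161 - 127880 = 0, i.e. γ^4 - 738γ^2 + 8281 = 0. So γ is a root of x^4 - 738x^2 + 8281. This polynomial is irreducible over Q: it has no rational root (each ±√139 ± √230 is irrational), and any factorization into two quadratics over Q would force √(31970) ∈ Q (pairing opposite roots) or √139, √230 ∈ Q (other pairings), all impossible. Hence [Q(γ):Q] = 4 = [Q(√139, √230):Q], so Q(γ) = Q(√139, √230).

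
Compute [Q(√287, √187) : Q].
[Q(√287, √187) : Q] = 4

[Q(√287):Q] = 2 (min poly x^2 - 287, irreducible since 287 is squarefree > 1). For the top step, suppose √187 ∈ Q(√287), say √187 = c + d√287 with c, d ∈ Q. Squaring: 187 = c^2 + 287d^2 + 2cd√287. Since √287 ∉ Q this forces 2cd = 0. If d = 0 then √187 = c ∈ Q, contradicting 187 squarefree > 1. If c = 0 then 187 = 287d^2, so 287·187 = (287d)^2 is a perfect square in Q — but 287·187 = 53669 is not a perfect square (since 287 and 187 are distinct squarefree integers). Contradiction. Hence √187 ∉ Q(√287), so x^2 - 187 stays irreducible over Q(√287) and [Q(√287, √187) : Q(√287)] = 2. By the tower law, [Q(√287, √187) : Q] = 2 · 2 = 4.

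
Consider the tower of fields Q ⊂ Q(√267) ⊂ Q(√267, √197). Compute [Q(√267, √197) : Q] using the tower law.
[Q(√267, √197) : Q] = 4

[Q(√267):Q] = 2 (min poly x^2 - 267, irreducible since 267 is squarefree > 1). For the top step, suppose √197 ∈ Q(√267), say √197 = c + d√267 with c, d ∈ Q. Squaring: 197 = c^2 + 267d^2 + 2cd√267. Since √267 ∉ Q this forces 2cd = 0. If d = 0 then √197 = c ∈ Q, contradicting 197 squarefree > 1. If c = 0 then 197 = 267d^2, so 267·197 = (267d)^2 is a perfect square in Q — but 267·197 = 52599 is not a perfect square (since 267 and 197 are distinct squarefree integers). Contradiction. Hence √197 ∉ Q(√267), so x^2 - 197 stays irreducible over Q(√267) and [Q(√267, √197) : Q(√267)] = 2. By the tower law, [Q(√267, √197) : Q] = 2 · 2 = 4.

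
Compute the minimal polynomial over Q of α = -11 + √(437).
m_α(x) = x^2 + 22x - 316

From α + 11 = √(437), squaring gives (α + 11)^2 = 437, i.e. α^2 + 22α + 121 = 437, so α^2 + 22α - 316 = 0. The discriminant of x^2 + 22x - 316 is (22)^2 - 4·(-316) = 484 + 1264 = 1748, and 4·(437) is not a perfect square in Q since 437 is squarefree and ≠ 1. Hence x^2 + 22x - 316 is irreducible over Q and is the minimal polynomial of α.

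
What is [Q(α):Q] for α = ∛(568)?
[Q(α):Q] = 3

The minimal polynomial of α is x^3 - 568, irreducible over Q since 568 is not a perfect cube (so x^3 - 568 has no rational root). Hence [Q(α):Q] = deg(m_α) = 3.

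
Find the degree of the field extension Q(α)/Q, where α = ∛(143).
[Q(α):Q] = 3

The minimal polynomial of α is x^3 - 143, irreducible over Q since 143 is not a perfect cube (so x^3 - 143 has no rational root). Hence [Q(α):Q] = deg(m_α) = 3.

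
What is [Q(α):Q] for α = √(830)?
[Q(α):Q] = 2

[Q(α):Q] equals the degree of the minimal polynomial of α. Here α^2 = 830 and x^2 - 830 is irreducible (d = 830 is squarefree, ≠ 1, hence not a square), so deg(m_α) = 2. Thus [Q(α):Q] = 2.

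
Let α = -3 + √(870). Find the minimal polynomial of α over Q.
m_α(x) = x^2 + 6x - 861

From α + 3 = √(870), squaring gives (α + 3)^2 = 870, i.e. α^2 + 6α + 9 = 870, so α^2 + 6α - 861 = 0. The discriminant of x^2 + 6x - 861 is (6)^2 - 4·(-861) = 36 + 3444 = 3480, and 4·(870) is not a perfect square in Q since 870 is squarefree and ≠ 1. Hence x^2 + 6x - 861 is irreducible over Q and is the minimal polynomial of α.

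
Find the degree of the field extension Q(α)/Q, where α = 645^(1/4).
[Q(α):Q] = 4

α is a root of x^4 - 645. By Eisenstein's criterion at the prime p = 3 (which divides the constant term 645 but p^2 = 9 does not, since 645 is squarefree), x^4 - 645 is irreducible over Q. Hence [Q(α):Q] = 4.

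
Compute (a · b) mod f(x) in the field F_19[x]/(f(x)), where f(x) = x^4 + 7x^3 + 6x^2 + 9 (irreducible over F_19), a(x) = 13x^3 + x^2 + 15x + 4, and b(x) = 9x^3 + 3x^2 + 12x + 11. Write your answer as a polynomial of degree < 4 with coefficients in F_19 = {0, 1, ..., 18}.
a · b ≡ 16x^3 + 15x^2 + 8x + 2 (mod f(x))

Multiply in F_19[x]: a(x)·b(x) = (13x^3 + x^2 + 15x + 4)·(9x^3 + 3x^2 + 12x + 11) = 3x^6 + 10x^5 + 9x^4 + 8x^3 + 13x^2 + 4x + 6. This has degree ≥ 4, so divide by f(x) over F_19: 3x^6 + 10x^5 + 9x^4 + 8x^3 + 13x^2 + 4x + 6 = (3x^2 + 8x + 11)·(x^4 + 7x^3 + 6x^2 + 9) + (16x^3 + 15x^2 + 8x + 2). Hence a·b ≡ 16x^3 + 15x^2 + 8x + 2 (mod f). (F_19[x]/(f) is a field with 19^4 = 130321 elements since f is irreducible of degree 4.)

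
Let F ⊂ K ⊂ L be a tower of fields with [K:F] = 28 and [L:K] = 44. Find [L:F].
[L:F] = 1232

The tower law says that for any tower of field extensions F ⊂ K ⊂ L with finite degrees, [L:F] = [L:K] · [K:F]. Here this gives [L:F] = 44 · 28 = 1232.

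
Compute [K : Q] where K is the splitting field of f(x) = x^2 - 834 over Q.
[K : Q] = 2

f(x) = x^2 - 834 factors as (x - √834)(x + √834). The splitting field is K = Q(√834). Since 834 is squarefree and > 1, it is not a perfect square, so x^2 - 834 is irreducible over Q and [Q(√834) : Q] = 2. Hence [K : Q] = 2.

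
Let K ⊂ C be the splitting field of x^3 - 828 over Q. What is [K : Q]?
[K : Q] = 6

The roots of x^3 - 828 are ∛828, ω∛828, ω^2∛828 where ω = e^(2πi/3) is a primitive cube root of unity, so K = Q(∛828, ω). Now [Q(∛828):Q] = 3 (since 828 is not a perfect cube, x^3 - 828 is irreducible) and [Q(ω):Q] = 2. Both 2 and 3 divide [K:Q], and [K:Q] ≤ 3·2 = 6, so [K:Q] = 6. (Equivalently: Q(∛828) ⊂ R but ω ∉ R, so [K : Q(∛828)] = 2.)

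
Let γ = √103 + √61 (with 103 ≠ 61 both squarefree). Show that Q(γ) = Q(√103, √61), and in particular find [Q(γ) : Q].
[Q(γ) : Q] = 4 (equivalently, Q(γ) = Q(√103, √61))

Obviously Q(γ) ⊆ Q(√103, √61), and [Q(√103, √61):Q] = 4 (since 103, 61 are distinct squarefree integers > 1 with 6283 not a perfect square). To show equality we compute the minimal polynomial of γ. From γ = √103 + √61: γ^2 = 103 + 2√(6283) + 61 = 164 + 2√(6283), so γ^2 - 164 = 2√(6283); squaring, (γ^2 - 164)^2 = 4·6283, i.e. γ^4 - 328γ^2 + 26896 - 25132 = 0, i.e. γ^4 - 328γ^2 + 1764 = 0. So γ is a root of x^4 - 328x^2 + 1764. This polynomial is irreducible over Q: it has no rational root (each ±√103 ± √61 is irrational), and any factorization into two quadratics over Q would force √(6283) ∈ Q (pairing opposite roots) or √103, √61 ∈ Q (other pairings), all impossible. Hence [Q(γ):Q] = 4 = [Q(√103, √61):Q], so Q(γ) = Q(√103, √61).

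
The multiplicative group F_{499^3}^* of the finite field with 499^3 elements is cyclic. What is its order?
|F_{499^3}^*| = 124251498

F_{499^3} has 499^3 = 124251499 elements; its multiplicative group consists of all nonzero elements, so |F_{499^3}^*| = 124251499 - 1 = 124251498. (It is cyclic since any finite subgroup of the multiplicative group of a field is cyclic.)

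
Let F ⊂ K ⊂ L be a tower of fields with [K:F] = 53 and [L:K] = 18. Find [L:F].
[L:F] = 954

The tower law says that for any tower of field extensions F ⊂ K ⊂ L with finite degrees, [L:F] = [L:K] · [K:F]. Here this gives [L:F] = 18 · 53 = 954.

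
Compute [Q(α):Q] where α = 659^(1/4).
[Q(α):Q] = 4

α is a root of x^4 - 659. By Eisenstein's criterion at the prime p = 659 (which divides the constant term 659 but p^2 = 434281 does not, since 659 is squarefree), x^4 - 659 is irreducible over Q. Hence [Q(α):Q] = 4.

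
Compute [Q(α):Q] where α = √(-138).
[Q(α):Q] = 2

[Q(α):Q] equals the degree of the minimal polynomial of α. Here α^2 = -138 and x^2 + 138 is irreducible (d = -138 is squarefree, ≠ 1, hence not a square), so deg(m_α) = 2. Thus [Q(α):Q] = 2.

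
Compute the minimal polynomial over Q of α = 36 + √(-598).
m_α(x) = x^2 - 72x + 1894

From α - 36 = √(-598), squaring gives (α - 36)^2 = -598, i.e. α^2 - 72α + 1296 = -598, so α^2 - 72α + 1894 = 0. The discriminant of x^2 - 72x + 1894 is (-72)^2 - 4·(1894) = 5184 - 7576 = -2392, and 4·(-598) is not a perfect square in Q since -598 is squarefree and ≠ 1. Hence x^2 - 72x + 1894 is irreducible over Q and is the minimal polynomial of α.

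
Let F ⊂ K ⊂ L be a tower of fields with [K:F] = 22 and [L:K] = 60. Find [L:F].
[L:F] = 1320

The tower law says that for any tower of field extensions F ⊂ K ⊂ L with finite degrees, [L:F] = [L:K] · [K:F]. Here this gives [L:F] = 60 · 22 = 1320.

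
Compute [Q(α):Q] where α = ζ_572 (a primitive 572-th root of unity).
[Q(α):Q] = 240

The minimal polynomial of ζ_572 over Q is the 572-th cyclotomic polynomial Φ_572(x), which is irreducible over Q and has degree φ(572) = 240. Hence [Q(α):Q] = φ(572) = 240.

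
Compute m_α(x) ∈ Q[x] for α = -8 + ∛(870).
m_α(x) = x^3 + 24x^2 + 192x - 358

Set β = α + 8 = ∛(870), so β^3 = 870. Then (α + 8)^3 - 870 = 0, i.e. α is a root of g(x) = (x + 8)^3 - 870 = x^3 + 24x^2 + 192x - 358. Since g(x) = h(x + 8) where h(x) = x^3 - 870, and h is irreducible over Q (because 870 is not a perfect cube, so h has no rational root, and a monic cubic with no rational root is irreducible), g is also irreducible (irreducibility is preserved under the substitution x → x + 8). Hence m_α(x) = x^3 + 24x^2 + 192x - 358.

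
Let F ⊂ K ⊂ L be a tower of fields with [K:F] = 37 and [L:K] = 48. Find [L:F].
[L:F] = 1776

The tower law says that for any tower of field extensions F ⊂ K ⊂ L with finite degrees, [L:F] = [L:K] · [K:F]. Here this gives [L:F] = 48 · 37 = 1776.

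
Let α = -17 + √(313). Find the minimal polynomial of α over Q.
m_α(x) = x^2 + 34x - 24

From α + 17 = √(313), squaring gives (α + 17)^2 = 313, i.e. α^2 + 34α + 289 = 313, so α^2 + 34α - 24 = 0. The discriminant of x^2 + 34x - 24 is (34)^2 - 4·(-24) = 1156 + 96 = 1252, and 4·(313) is not a perfect square in Q since 313 is squarefree and ≠ 1. Hence x^2 + 34x - 24 is irreducible over Q and is the minimal polynomial of α.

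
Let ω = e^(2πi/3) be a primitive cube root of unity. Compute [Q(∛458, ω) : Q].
[Q(∛458, ω) : Q] = 6

[Q(∛458):Q] = 3 (min poly x^3 - 458, irreducible since 458 is not a perfect cube). [Q(ω):Q] = 2 (min poly x^2 + x + 1). Since Q(∛458) ⊂ R and ω ∉ R, we have ω ∉ Q(∛458), so x^2 + x + 1 remains irreducible over Q(∛458) and [Q(∛458, ω) : Q(∛458)] = 2. By the tower law, [Q(∛458, ω) : Q] = 3 · 2 = 6. (In fact Q(∛458, ω) is the splitting field of x^3 - 458 over Q.)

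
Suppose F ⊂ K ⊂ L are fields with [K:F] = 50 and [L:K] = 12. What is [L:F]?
[L:F] = 600

The tower law says that for any tower of field extensions F ⊂ K ⊂ L with finite degrees, [L:F] = [L:K] · [K:F]. Here this gives [L:F] = 12 · 50 = 600.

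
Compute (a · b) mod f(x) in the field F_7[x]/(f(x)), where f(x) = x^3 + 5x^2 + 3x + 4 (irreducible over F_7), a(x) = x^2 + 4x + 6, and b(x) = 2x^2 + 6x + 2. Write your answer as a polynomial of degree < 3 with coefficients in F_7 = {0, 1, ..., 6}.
a · b ≡ 5x^2 + 3x + 3 (mod f(x))

Multiply in F_7[x]: a(x)·b(x) = (x^2 + 4x + 6)·(2x^2 + 6x + 2) = 2x^4 + 3x^2 + 2x + 5. This has degree ≥ 3, so divide by f(x) over F_7: 2x^4 + 3x^2 + 2x + 5 = (2x + 4)·(x^3 + 5x^2 + 3x + 4) + (5x^2 + 3x + 3). Hence a·b ≡ 5x^2 + 3x + 3 (mod f). (F_7[x]/(f) is a field with 7^3 = 343 elements since f is irreducible of degree 3.)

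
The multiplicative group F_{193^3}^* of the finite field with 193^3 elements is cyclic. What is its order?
|F_{193^3}^*| = 7189056

F_{193^3} has 193^3 = 7189057 elements; its multiplicative group consists of all nonzero elements, so |F_{193^3}^*| = 7189057 - 1 = 7189056. (It is cyclic since any finite subgroup of the multiplicative group of a field is cyclic.)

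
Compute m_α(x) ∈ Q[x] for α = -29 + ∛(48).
m_α(x) = x^3 + 87x^2 + 2523x + 24341

Set β = α + 29 = ∛(48), so β^3 = 48. Then (α + 29)^3 - 48 = 0, i.e. α is a root of g(x) = (x + 29)^3 - 48 = x^3 + 87x^2 + 2523x + 24341. Since g(x) = h(x + 29) where h(x) = x^3 - 48, and h is irreducible over Q (because 48 is not a perfect cube, so h has no rational root, and a monic cubic with no rational root is irreducible), g is also irreducible (irreducibility is preserved under the substitution x → x + 29). Hence m_α(x) = x^3 + 87x^2 + 2523x + 24341.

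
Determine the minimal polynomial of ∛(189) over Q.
m_α(x) = x^3 - 189

α satisfies α^3 = 189, so x^3 - 189 annihilates α. By the rational root test, a rational root p/q (in lowest terms) of x^3 - 189 would satisfy p^3 = 189 q^3, forcing q = 1 and p^3 = 189; but 189 is not a perfect cube, contradiction. A monic cubic over Q with no rational root is irreducible (any nontrivial factorization would include a linear factor). Hence x^3 - 189 is the minimal polynomial of α, and in particular [Q(α):Q] = 3.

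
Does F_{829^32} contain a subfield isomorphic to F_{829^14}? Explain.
No: F_{829^14} is not a subfield of F_{829^32}

F_{p^m} embeds in F_{p^n} iff m | n. Here 14 ∤ 32 (since 32 = 2·14 + 4 with remainder 4 ≠ 0), so F_{829^14} is not a subfield of F_{829^32}. Equivalently: if it were, the tower law would give 14 = [F_{829^14}:F_829] dividing [F_{829^32}:F_829] = 32, contradiction.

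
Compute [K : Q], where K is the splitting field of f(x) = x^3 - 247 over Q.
[K : Q] = 6

The roots of x^3 - 247 are ∛247, ω∛247, ω^2∛247 where ω = e^(2πi/3) is a primitive cube root of unity, so K = Q(∛247, ω). Now [Q(∛247):Q] = 3 (since 247 is not a perfect cube, x^3 - 247 is irreducible) and [Q(ω):Q] = 2. Both 2 and 3 divide [K:Q], and [K:Q] ≤ 3·2 = 6, so [K:Q] = 6. (Equivalently: Q(∛247) ⊂ R but ω ∉ R, so [K : Q(∛247)] = 2.)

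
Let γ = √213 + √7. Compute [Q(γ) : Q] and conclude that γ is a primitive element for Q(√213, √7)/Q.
[Q(γ) : Q] = 4 (equivalently, Q(γ) = Q(√213, √7))

Obviously Q(γ) ⊆ Q(√213, √7), and [Q(√213, √7):Q] = 4 (since 213, 7 are distinct squarefree integers > 1 with 1491 not a perfect square). To show equality we compute the minimal polynomial of γ. From γ = √213 + √7: γ^2 = 213 + 2√(1491) + 7 = 220 + 2√(1491), so γ^2 - 220 = 2√(1491); squaring, (γ^2 - 220)^2 = 4·1491, i.e. γ^4 - 440γ^2 + 48400 - 5964 = 0, i.e. γ^4 - 440γ^2 + 42436 = 0. So γ is a root of x^4 - 440x^2 + 42436. This polynomial is irreducible over Q: it has no rational root (each ±√213 ± √7 is irrational), and any factorization into two quadratics over Q would force √(1491) ∈ Q (pairing opposite roots) or √213, √7 ∈ Q (other pairings), all impossible. Hence [Q(γ):Q] = 4 = [Q(√213, √7):Q], so Q(γ) = Q(√213, √7).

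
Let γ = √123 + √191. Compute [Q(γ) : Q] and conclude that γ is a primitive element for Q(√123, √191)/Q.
[Q(γ) : Q] = 4 (equivalently, Q(γ) = Q(√123, √191))

Obviously Q(γ) ⊆ Q(√123, √191), and [Q(√123, √191):Q] = 4 (since 123, 191 are distinct squarefree integers > 1 with 23493 not a perfect square). To show equality we compute the minimal polynomial of γ. From γ = √123 + √191: γ^2 = 123 + 2√(23493) + 191 = 314 + 2√(23493), so γ^2 - 314 = 2√(23493); squaring, (γ^2 - 314)^2 = 4·23493, i.e. γ^4 - 628γ^2 + 98596 - 93972 = 0, i.e. γ^4 - 628γ^2 + 4624 = 0. So γ is a root of x^4 - 628x^2 + 4624. This polynomial is irreducible over Q: it has no rational root (each ±√123 ± √191 is irrational), and any factorization into two quadratics over Q would force √(23493) ∈ Q (pairing opposite roots) or √123, √191 ∈ Q (other pairings), all impossible. Hence [Q(γ):Q] = 4 = [Q(√123, √191):Q], so Q(γ) = Q(√123, √191).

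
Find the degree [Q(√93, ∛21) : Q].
[Q(√93, ∛21) : Q] = 6

Let L = Q(√93, ∛21). Since Q(√93) ⊂ L and [Q(√93):Q] = 2, the tower law gives 2 | [L:Q]. Likewise Q(∛21) ⊂ L with [Q(∛21):Q] = 3 (because 21 is not a perfect cube), so 3 | [L:Q]. As gcd(2,3) = 1, [L:Q] is divisible by 6. Conversely L is generated over Q by √93 and ∛21, so [L:Q] ≤ 2·3 = 6. Therefore [Q(√93, ∛21) : Q] = 6.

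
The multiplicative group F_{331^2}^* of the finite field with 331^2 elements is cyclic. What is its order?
|F_{331^2}^*| = 109560

F_{331^2} has 331^2 = 109561 elements; its multiplicative group consists of all nonzero elements, so |F_{331^2}^*| = 109561 - 1 = 109560. (It is cyclic since any finite subgroup of the multiplicative group of a field is cyclic.)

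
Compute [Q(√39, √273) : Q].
[Q(√39, √273) : Q] = 4

[Q(√39):Q] = 2 (min poly x^2 - 39, irreducible since 39 is squarefree > 1). For the top step, suppose √273 ∈ Q(√39), say √273 = c + d√39 with c, d ∈ Q. Squaring: 273 = c^2 + 39d^2 + 2cd√39. Since √39 ∉ Q this forces 2cd = 0. If d = 0 then √273 = c ∈ Q, contradicting 273 squarefree > 1. If c = 0 then 273 = 39d^2, so 39·273 = (39d)^2 is a perfect square in Q — but 39·273 = 10647 is not a perfect square (since 39 and 273 are distinct squarefree integers). Contradiction. Hence √273 ∉ Q(√39), so x^2 - 273 stays irreducible over Q(√39) and [Q(√39, √273) : Q(√39)] = 2. By the tower law, [Q(√39, √273) : Q] = 2 · 2 = 4.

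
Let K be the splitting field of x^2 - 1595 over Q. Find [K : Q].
[K : Q] = 2

f(x) = x^2 - 1595 factors as (x - √1595)(x + √1595). The splitting field is K = Q(√1595). Since 1595 is squarefree and > 1, it is not a perfect square, so x^2 - 1595 is irreducible over Q and [Q(√1595) : Q] = 2. Hence [K : Q] = 2.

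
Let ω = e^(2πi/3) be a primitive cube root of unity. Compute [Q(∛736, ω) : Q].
[Q(∛736, ω) : Q] = 6

[Q(∛736):Q] = 3 (min poly x^3 - 736, irreducible since 736 is not a perfect cube). [Q(ω):Q] = 2 (min poly x^2 + x + 1). Since Q(∛736) ⊂ R and ω ∉ R, we have ω ∉ Q(∛736), so x^2 + x + 1 remains irreducible over Q(∛736) and [Q(∛736, ω) : Q(∛736)] = 2. By the tower law, [Q(∛736, ω) : Q] = 3 · 2 = 6. (In fact Q(∛736, ω) is the splitting field of x^3 - 736 over Q.)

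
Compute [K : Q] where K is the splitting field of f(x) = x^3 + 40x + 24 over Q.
[K : Q] = 6

By the rational root test, any rational root of the monic integer polynomial f(x) = x^3 + 40x + 24 must be an integer dividing the constant term 24, i.e. one of ±{1, 2, 3, 4, 6, 8, 12, 24}. Evaluating: f(1) = 65, f(-1) = -17, f(2) = 112, f(-2) = -64, f(3) = 171, f(-3) = -123, f(4) = 248, f(-4) = -200, f(6) = 480, f(-6) = -432, f(8) = 856, f(-8) = -808, f(12) = 2232, f(-12) = -2184, f(24) = 14808, f(-24) = -14760; none is 0, so f has no rational root and is therefore irreducible over Q (a cubic with no linear factor over a field is irreducible). For an irreducible cubic, the Galois group is A_3 or S_3 according as the discriminant disc(f) = -4a^3 - 27b^2 = -4·(40)^3 - 27·(24)^2 = -271552 is or is not a square in Q. Here disc(f) = -271552 is not a perfect square in Q, so the Galois group of f over Q is not contained in A_3 and must be all of S_3. The splitting field has degree |S_3| = 6 over Q, so [K : Q] = 6.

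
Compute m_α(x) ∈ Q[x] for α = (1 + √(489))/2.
m_α(x) = x^2 - x - 122

From 2α - 1 = √(489), squaring gives (2α - 1)^2 = 489, i.e. 4α^2 - 4α + 1 = 489, so α^2 - α + (1 - 489)/4 = 0. Since 489 ≡ 1 (mod 4), (1 - 489)/4 = -122 ∈ Z. The polynomial x^2 - x - 122 has discriminant 1 - 4·(-122) = 489, which is not a perfect square in Q (d = 489 is squarefree and ≠ 1), so x^2 - x - 122 is irreducible over Q. It is the minimal polynomial of α.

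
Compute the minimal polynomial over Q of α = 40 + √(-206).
m_α(x) = x^2 - 80x + 1806

From α - 40 = √(-206), squaring gives (α - 40)^2 = -206, i.e. α^2 - 80α + 1600 = -206, so α^2 - 80α + 1806 = 0. The discriminant of x^2 - 80x + 1806 is (-80)^2 - 4·(1806) = 6400 - 7224 = -824, and 4·(-206) is not a perfect square in Q since -206 is squarefree and ≠ 1. Hence x^2 - 80x + 1806 is irreducible over Q and is the minimal polynomial of α.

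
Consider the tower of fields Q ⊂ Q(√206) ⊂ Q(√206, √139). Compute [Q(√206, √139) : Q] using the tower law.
[Q(√206, √139) : Q] = 4

[Q(√206):Q] = 2 (min poly x^2 - 206, irreducible since 206 is squarefree > 1). For the top step, suppose √139 ∈ Q(√206), say √139 = c + d√206 with c, d ∈ Q. Squaring: 139 = c^2 + 206d^2 + 2cd√206. Since √206 ∉ Q this forces 2cd = 0. If d = 0 then √139 = c ∈ Q, contradicting 139 squarefree > 1. If c = 0 then 139 = 206d^2, so 206·139 = (206d)^2 is a perfect square in Q — but 206·139 = 28634 is not a perfect square (since 206 and 139 are distinct squarefree integers). Contradiction. Hence √139 ∉ Q(√206), so x^2 - 139 stays irreducible over Q(√206) and [Q(√206, √139) : Q(√206)] = 2. By the tower law, [Q(√206, √139) : Q] = 2 · 2 = 4.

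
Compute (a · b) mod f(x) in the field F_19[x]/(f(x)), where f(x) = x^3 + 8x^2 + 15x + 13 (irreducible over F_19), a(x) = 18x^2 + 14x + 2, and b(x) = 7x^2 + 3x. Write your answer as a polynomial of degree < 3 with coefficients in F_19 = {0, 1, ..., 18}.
a · b ≡ 17x^2 + 17x + 13 (mod f(x))

Multiply in F_19[x]: a(x)·b(x) = (18x^2 + 14x + 2)·(7x^2 + 3x) = 12x^4 + 18x^2 + 6x. This has degree ≥ 3, so divide by f(x) over F_19: 12x^4 + 18x^2 + 6x = (12x + 18)·(x^3 + 8x^2 + 15x + 13) + (17x^2 + 17x + 13). Hence a·b ≡ 17x^2 + 17x + 13 (mod f). (F_19[x]/(f) is a field with 19^3 = 6859 elements since f is irreducible of degree 3.)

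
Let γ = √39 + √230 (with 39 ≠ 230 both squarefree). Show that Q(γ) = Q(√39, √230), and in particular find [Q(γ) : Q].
[Q(γ) : Q] = 4 (equivalently, Q(γ) = Q(√39, √230))

Obviously Q(γ) ⊆ Q(√39, √230), and [Q(√39, √230):Q] = 4 (since 39, 230 are distinct squarefree integers > 1 with 8970 not a perfect square). To show equality we compute the minimal polynomial of γ. From γ = √39 + √230: γ^2 = 39 + 2√(8970) + 230 = 269 + 2√(8970), so γ^2 - 269 = 2√(8970); squaring, (γ^2 - 269)^2 = 4·8970, i.e. γ^4 - 538γ^2 + 72361 - 35880 = 0, i.e. γ^4 - 538γ^2 + 36481 = 0. So γ is a root of x^4 - 538x^2 + 36481. This polynomial is irreducible over Q: it has no rational root (each ±√39 ± √230 is irrational), and any factorization into two quadratics over Q would force √(8970) ∈ Q (pairing opposite roots) or √39, √230 ∈ Q (other pairings), all impossible. Hence [Q(γ):Q] = 4 = [Q(√39, √230):Q], so Q(γ) = Q(√39, √230).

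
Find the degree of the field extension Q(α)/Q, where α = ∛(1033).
[Q(α):Q] = 3

The minimal polynomial of α is x^3 - 1033, irreducible over Q since 1033 is not a perfect cube (so x^3 - 1033 has no rational root). Hence [Q(α):Q] = deg(m_α) = 3.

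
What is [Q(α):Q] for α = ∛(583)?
[Q(α):Q] = 3

The minimal polynomial of α is x^3 - 583, irreducible over Q since 583 is not a perfect cube (so x^3 - 583 has no rational root). Hence [Q(α):Q] = deg(m_α) = 3.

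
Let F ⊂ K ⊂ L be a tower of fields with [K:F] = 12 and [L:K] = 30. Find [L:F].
[L:F] = 360

The tower law says that for any tower of field extensions F ⊂ K ⊂ L with finite degrees, [L:F] = [L:K] · [K:F]. Here this gives [L:F] = 30 · 12 = 360.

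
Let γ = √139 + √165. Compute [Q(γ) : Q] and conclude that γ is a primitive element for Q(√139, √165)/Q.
[Q(γ) : Q] = 4 (equivalently, Q(γ) = Q(√139, √165))

Obviously Q(γ) ⊆ Q(√139, √165), and [Q(√139, √165):Q] = 4 (since 139, 165 are distinct squarefree integers > 1 with 22935 not a perfect square). To show equality we compute the minimal polynomial of γ. From γ = √139 + √165: γ^2 = 139 + 2√(22935) + 165 = 304 + 2√(22935), so γ^2 - 304 = 2√(22935); squaring, (γ^2 - 304)^2 = 4·22935, i.e. γ^4 - 608γ^2 + 92416 - 91740 = 0, i.e. γ^4 - 608γ^2 + 676 = 0. So γ is a root of x^4 - 608x^2 + 676. This polynomial is irreducible over Q: it has no rational root (each ±√139 ± √165 is irrational), and any factorization into two quadratics over Q would force √(22935) ∈ Q (pairing opposite roots) or √139, √165 ∈ Q (other pairings), all impossible. Hence [Q(γ):Q] = 4 = [Q(√139, √165):Q], so Q(γ) = Q(√139, √165).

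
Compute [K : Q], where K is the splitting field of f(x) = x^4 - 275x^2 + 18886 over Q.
[K : Q] = 4

Solving the quadratic in x^2: x^2 = (275 ± √(275^2 - 4·18886))/2 = (275 ± √81)/2 = (275 ± 9)/2, giving x^2 = 142 or x^2 = 133. So f(x) = (x^2 - 142)(x^2 - 133) and the roots of f are ±√142, ±√133. Hence the splitting field is K = Q(√142, √133). Since 142 and 133 are distinct squarefree integers > 1, their product 18886 is not a perfect square, so √133 ∉ Q(√142). By the tower law [K:Q] = [Q(√142,√133):Q(√142)] · [Q(√142):Q] = 2 · 2 = 4.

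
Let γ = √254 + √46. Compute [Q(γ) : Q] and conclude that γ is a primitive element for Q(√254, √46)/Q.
[Q(γ) : Q] = 4 (equivalently, Q(γ) = Q(√254, √46))

Obviously Q(γ) ⊆ Q(√254, √46), and [Q(√254, √46):Q] = 4 (since 254, 46 are distinct squarefree integers > 1 with 11684 not a perfect square). To show equality we compute the minimal polynomial of γ. From γ = √254 + √46: γ^2 = 254 + 2√(11684) + 46 = 300 + 2√(11684), so γ^2 - 300 = 2√(11684); squaring, (γ^2 - 300)^2 = 4·11684, i.e. γ^4 - 600γ^2 + 90000 - 46736 = 0, i.e. γ^4 - 600γ^2 + 43264 = 0. So γ is a root of x^4 - 600x^2 + 43264. This polynomial is irreducible over Q: it has no rational root (each ±√254 ± √46 is irrational), and any factorization into two quadratics over Q would force √(11684) ∈ Q (pairing opposite roots) or √254, √46 ∈ Q (other pairings), all impossible. Hence [Q(γ):Q] = 4 = [Q(√254, √46):Q], so Q(γ) = Q(√254, √46).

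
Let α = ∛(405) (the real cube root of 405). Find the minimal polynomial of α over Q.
m_α(x) = x^3 - 405

α satisfies α^3 = 405, so x^3 - 405 annihilates α. By the rational root test, a rational root p/q (in lowest terms) of x^3 - 405 would satisfy p^3 = 405 q^3, forcing q = 1 and p^3 = 405; but 405 is not a perfect cube, contradiction. A monic cubic over Q with no rational root is irreducible (any nontrivial factorization would include a linear factor). Hence x^3 - 405 is the minimal polynomial of α, and in particular [Q(α):Q] = 3.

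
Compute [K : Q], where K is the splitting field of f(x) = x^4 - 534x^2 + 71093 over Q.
[K : Q] = 4

Solving the quadratic in x^2: x^2 = (534 ± √(534^2 - 4·71093))/2 = (534 ± √784)/2 = (534 ± 28)/2, giving x^2 = 253 or x^2 = 281. So f(x) = (x^2 - 253)(x^2 - 281) and the roots of f are ±√253, ±√281. Hence the splitting field is K = Q(√253, √281). Since 253 and 281 are distinct squarefree integers > 1, their product 71093 is not a perfect square, so √281 ∉ Q(√253). By the tower law [K:Q] = [Q(√253,√281):Q(√253)] · [Q(√253):Q] = 2 · 2 = 4.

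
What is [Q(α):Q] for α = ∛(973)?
[Q(α):Q] = 3

The minimal polynomial of α is x^3 - 973, irreducible over Q since 973 is not a perfect cube (so x^3 - 973 has no rational root). Hence [Q(α):Q] = deg(m_α) = 3.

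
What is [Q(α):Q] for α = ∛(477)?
[Q(α):Q] = 3

The minimal polynomial of α is x^3 - 477, irreducible over Q since 477 is not a perfect cube (so x^3 - 477 has no rational root). Hence [Q(α):Q] = deg(m_α) = 3.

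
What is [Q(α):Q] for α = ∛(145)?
[Q(α):Q] = 3

The minimal polynomial of α is x^3 - 145, irreducible over Q since 145 is not a perfect cube (so x^3 - 145 has no rational root). Hence [Q(α):Q] = deg(m_α) = 3.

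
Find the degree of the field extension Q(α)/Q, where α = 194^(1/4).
[Q(α):Q] = 4

α is a root of x^4 - 194. By Eisenstein's criterion at the prime p = 2 (which divides the constant term 194 but p^2 = 4 does not, since 194 is squarefree), x^4 - 194 is irreducible over Q. Hence [Q(α):Q] = 4.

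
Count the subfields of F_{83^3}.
F_{83^3} has 2 subfields

The subfields of F_{p^n} are exactly the fields F_{p^d} for d | n (each is the fixed field of the unique index-d subgroup of Gal(F_{p^n}/F_p) ≅ Z/nZ). The divisors of n = 3 are {1, 3}, giving 2 subfields: F_{83^1}, F_{83^3}.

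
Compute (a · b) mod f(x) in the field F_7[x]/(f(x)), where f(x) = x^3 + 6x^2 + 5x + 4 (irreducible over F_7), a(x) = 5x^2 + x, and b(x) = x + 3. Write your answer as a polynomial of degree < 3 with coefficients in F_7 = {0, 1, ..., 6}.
a · b ≡ 6x + 1 (mod f(x))

Multiply in F_7[x]: a(x)·b(x) = (5x^2 + x)·(x + 3) = 5x^3 + 2x^2 + 3x. This has degree ≥ 3, so divide by f(x) over F_7: 5x^3 + 2x^2 + 3x = (5)·(x^3 + 6x^2 + 5x + 4) + (6x + 1). Hence a·b ≡ 6x + 1 (mod f). (F_7[x]/(f) is a field with 7^3 = 343 elements since f is irreducible of degree 3.)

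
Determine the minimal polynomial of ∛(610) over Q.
m_α(x) = x^3 - 610

α satisfies α^3 = 610, so x^3 - 610 annihilates α. By the rational root test, a rational root p/q (in lowest terms) of x^3 - 610 would satisfy p^3 = 610 q^3, forcing q = 1 and p^3 = 610; but 610 is not a perfect cube, contradiction. A monic cubic over Q with no rational root is irreducible (any nontrivial factorization would include a linear factor). Hence x^3 - 610 is the minimal polynomial of α, and in particular [Q(α):Q] = 3.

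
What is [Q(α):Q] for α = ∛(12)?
[Q(α):Q] = 3

The minimal polynomial of α is x^3 - 12, irreducible over Q since 12 is not a perfect cube (so x^3 - 12 has no rational root). Hence [Q(α):Q] = deg(m_α) = 3.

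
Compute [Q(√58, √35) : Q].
[Q(√58, √35) : Q] = 4

[Q(√58):Q] = 2 (min poly x^2 - 58, irreducible since 58 is squarefree > 1). For the top step, suppose √35 ∈ Q(√58), say √35 = c + d√58 with c, d ∈ Q. Squaring: 35 = c^2 + 58d^2 + 2cd√58. Since √58 ∉ Q this forces 2cd = 0. If d = 0 then √35 = c ∈ Q, contradicting 35 squarefree > 1. If c = 0 then 35 = 58d^2, so 58·35 = (58d)^2 is a perfect square in Q — but 58·35 = 2030 is not a perfect square (since 58 and 35 are distinct squarefree integers). Contradiction. Hence √35 ∉ Q(√58), so x^2 - 35 stays irreducible over Q(√58) and [Q(√58, √35) : Q(√58)] = 2. By the tower law, [Q(√58, √35) : Q] = 2 · 2 = 4.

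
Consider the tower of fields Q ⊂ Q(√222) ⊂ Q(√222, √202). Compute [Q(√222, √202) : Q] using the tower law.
[Q(√222, √202) : Q] = 4

[Q(√222):Q] = 2 (min poly x^2 - 222, irreducible since 222 is squarefree > 1). For the top step, suppose √202 ∈ Q(√222), say √202 = c + d√222 with c, d ∈ Q. Squaring: 202 = c^2 + 222d^2 + 2cd√222. Since √222 ∉ Q this forces 2cd = 0. If d = 0 then √202 = c ∈ Q, contradicting 202 squarefree > 1. If c = 0 then 202 = 222d^2, so 222·202 = (222d)^2 is a perfect square in Q — but 222·202 = 44844 is not a perfect square (since 222 and 202 are distinct squarefree integers). Contradiction. Hence √202 ∉ Q(√222), so x^2 - 202 stays irreducible over Q(√222) and [Q(√222, √202) : Q(√222)] = 2. By the tower law, [Q(√222, √202) : Q] = 2 · 2 = 4.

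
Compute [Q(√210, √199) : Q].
[Q(√210, √199) : Q] = 4

[Q(√210):Q] = 2 (min poly x^2 - 210, irreducible since 210 is squarefree > 1). For the top step, suppose √199 ∈ Q(√210), say √199 = c + d√210 with c, d ∈ Q. Squaring: 199 = c^2 + 210d^2 + 2cd√210. Since √210 ∉ Q this forces 2cd = 0. If d = 0 then √199 = c ∈ Q, contradicting 199 squarefree > 1. If c = 0 then 199 = 210d^2, so 210·199 = (210d)^2 is a perfect square in Q — but 210·199 = 41790 is not a perfect square (since 210 and 199 are distinct squarefree integers). Contradiction. Hence √199 ∉ Q(√210), so x^2 - 199 stays irreducible over Q(√210) and [Q(√210, √199) : Q(√210)] = 2. By the tower law, [Q(√210, √199) : Q] = 2 · 2 = 4.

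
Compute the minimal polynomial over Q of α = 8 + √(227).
m_α(x) = x^2 - 16x - 163

From α - 8 = √(227), squaring gives (α - 8)^2 = 227, i.e. α^2 - 16α + 64 = 227, so α^2 - 16α - 163 = 0. The discriminant of x^2 - 16x - 163 is (-16)^2 - 4·(-163) = 256 + 652 = 908, and 4·(227) is not a perfect square in Q since 227 is squarefree and ≠ 1. Hence x^2 - 16x - 163 is irreducible over Q and is the minimal polynomial of α.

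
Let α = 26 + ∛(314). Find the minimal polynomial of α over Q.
m_α(x) = x^3 - 78x^2 + 2028x - 17890

Set β = α - 26 = ∛(314), so β^3 = 314. Then (α - 26)^3 - 314 = 0, i.e. α is a root of g(x) = (x - 26)^3 - 314 = x^3 - 78x^2 + 2028x - 17890. Since g(x) = h(x - 26) where h(x) = x^3 - 314, and h is irreducible over Q (because 314 is not a perfect cube, so h has no rational root, and a monic cubic with no rational root is irreducible), g is also irreducible (irreducibility is preserved under the substitution x → x - 26). Hence m_α(x) = x^3 - 78x^2 + 2028x - 17890.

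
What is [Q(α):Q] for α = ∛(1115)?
[Q(α):Q] = 3

The minimal polynomial of α is x^3 - 1115, irreducible over Q since 1115 is not a perfect cube (so x^3 - 1115 has no rational root). Hence [Q(α):Q] = deg(m_α) = 3.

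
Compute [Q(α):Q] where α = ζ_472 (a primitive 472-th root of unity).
[Q(α):Q] = 232

The minimal polynomial of ζ_472 over Q is the 472-th cyclotomic polynomial Φ_472(x), which is irreducible over Q and has degree φ(472) = 232. Hence [Q(α):Q] = φ(472) = 232.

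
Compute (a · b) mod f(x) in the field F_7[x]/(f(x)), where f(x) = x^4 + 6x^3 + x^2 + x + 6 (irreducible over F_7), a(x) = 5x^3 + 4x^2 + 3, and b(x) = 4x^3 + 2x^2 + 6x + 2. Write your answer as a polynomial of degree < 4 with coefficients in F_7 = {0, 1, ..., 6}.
a · b ≡ 2x^3 + x^2 (mod f(x))

Multiply in F_7[x]: a(x)·b(x) = (5x^3 + 4x^2 + 3)·(4x^3 + 2x^2 + 6x + 2) = 6x^6 + 5x^5 + 3x^4 + 4x^3 + 4x + 6. This has degree ≥ 4, so divide by f(x) over F_7: 6x^6 + 5x^5 + 3x^4 + 4x^3 + 4x + 6 = (6x^2 + 4x + 1)·(x^4 + 6x^3 + x^2 + x + 6) + (2x^3 + x^2). Hence a·b ≡ 2x^3 + x^2 (mod f). (F_7[x]/(f) is a field with 7^4 = 2401 elements since f is irreducible of degree 4.)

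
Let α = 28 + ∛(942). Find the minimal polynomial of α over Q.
m_α(x) = x^3 - 84x^2 + 2352x - 22894

Set β = α - 28 = ∛(942), so β^3 = 942. Then (α - 28)^3 - 942 = 0, i.e. α is a root of g(x) = (x - 28)^3 - 942 = x^3 - 84x^2 + 2352x - 22894. Since g(x) = h(x - 28) where h(x) = x^3 - 942, and h is irreducible over Q (because 942 is not a perfect cube, so h has no rational root, and a monic cubic with no rational root is irreducible), g is also irreducible (irreducibility is preserved under the substitution x → x - 28). Hence m_α(x) = x^3 - 84x^2 + 2352x - 22894.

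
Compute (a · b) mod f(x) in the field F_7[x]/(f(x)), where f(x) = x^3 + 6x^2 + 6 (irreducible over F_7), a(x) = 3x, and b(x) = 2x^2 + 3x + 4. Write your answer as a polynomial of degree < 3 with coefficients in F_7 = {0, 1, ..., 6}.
a · b ≡ x^2 + 5x + 6 (mod f(x))

Multiply in F_7[x]: a(x)·b(x) = (3x)·(2x^2 + 3x + 4) = 6x^3 + 2x^2 + 5x. This has degree ≥ 3, so divide by f(x) over F_7: 6x^3 + 2x^2 + 5x = (6)·(x^3 + 6x^2 + 6) + (x^2 + 5x + 6). Hence a·b ≡ x^2 + 5x + 6 (mod f). (F_7[x]/(f) is a field with 7^3 = 343 elements since f is irreducible of degree 3.)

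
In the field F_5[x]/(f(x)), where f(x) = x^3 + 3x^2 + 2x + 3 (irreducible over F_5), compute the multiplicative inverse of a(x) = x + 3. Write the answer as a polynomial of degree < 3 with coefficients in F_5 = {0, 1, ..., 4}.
a(x)^(-1) ≡ 2x^2 + 4 (mod f(x))

Since f is irreducible over F_5, F_5[x]/(f) is a field and a(x) ≠ 0 has an inverse. Apply the extended Euclidean algorithm to f(x) and a(x) in F_5[x]: f(x) = (x^2 + 2)·a(x) + (2). The last nonzero remainder is the constant 2 = gcd(f, a) in F_5. Back-substituting through the division chain expresses 2 = s(x)·a(x) + t(x)·f(x) with s(x) ≡ 4x^2 + 3 (mod f), so (4x^2 + 3)·a(x) ≡ 2 (mod f). Multiplying by 2^(-1) ≡ 3 in F_5 gives a(x)^(-1) ≡ 3·(4x^2 + 3) ≡ 2x^2 + 4 (mod f). Check: (x + 3)·(2x^2 + 4) = 2x^3 + x^2 + 4x + 2 ≡ 1 (mod x^3 + 3x^2 + 2x + 3).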